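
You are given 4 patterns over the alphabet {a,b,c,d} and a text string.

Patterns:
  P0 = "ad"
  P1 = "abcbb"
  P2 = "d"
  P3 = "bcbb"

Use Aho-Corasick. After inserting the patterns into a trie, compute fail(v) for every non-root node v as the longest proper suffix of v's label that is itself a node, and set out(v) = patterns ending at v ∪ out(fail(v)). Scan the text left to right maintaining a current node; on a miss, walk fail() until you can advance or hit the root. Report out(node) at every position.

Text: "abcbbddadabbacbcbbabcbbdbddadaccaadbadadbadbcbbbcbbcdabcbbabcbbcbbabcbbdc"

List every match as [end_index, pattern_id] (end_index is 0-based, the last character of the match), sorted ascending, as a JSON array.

Build automaton:
Trie (insert patterns):
  n0 'ε': a→1 b→8 d→7
  n1 'a': b→3 d→2
  n2 'ad': ·  [P0 ends]
  n3 'ab': c→4
  n4 'abc': b→5
  n5 'abcb': b→6
  n6 'abcbb': ·  [P1 ends]
  n7 'd': ·  [P2 ends]
  n8 'b': c→9
  n9 'bc': b→10
  n10 'bcb': b→11
  n11 'bcbb': ·  [P3 ends]

Failure links (BFS by depth):
  fail(1) 'a': from fail(0)=0 chase 'a': 0 ⇒ 0;  out=∅∪out(0)=∅
  fail(7) 'd': from fail(0)=0 chase 'd': 0 ⇒ 0;  out={2}∪out(0)={2}
  fail(8) 'b': from fail(0)=0 chase 'b': 0 ⇒ 0;  out=∅∪out(0)=∅
  fail(2) 'ad': from fail(1)=0 chase 'd': 0 ⇒ 7;  out={0}∪out(7)={0,2}
  fail(3) 'ab': from fail(1)=0 chase 'b': 0 ⇒ 8;  out=∅∪out(8)=∅
  fail(9) 'bc': from fail(8)=0 chase 'c': 0 ⇒ 0;  out=∅∪out(0)=∅
  fail(4) 'abc': from fail(3)=8 chase 'c': 8 ⇒ 9;  out=∅∪out(9)=∅
  fail(10) 'bcb': from fail(9)=0 chase 'b': 0 ⇒ 8;  out=∅∪out(8)=∅
  fail(5) 'abcb': from fail(4)=9 chase 'b': 9 ⇒ 10;  out=∅∪out(10)=∅
  fail(11) 'bcbb': from fail(10)=8 chase 'b': 8→0 ⇒ 8;  out={3}∪out(8)={3}
  fail(6) 'abcbb': from fail(5)=10 chase 'b': 10 ⇒ 11;  out={1}∪out(11)={1,3}

Run:
[0] read 'a'  n0⇒n1
[1] read 'b'  n1⇒n3
[2] read 'c'  n3⇒n4
[3] read 'b'  n4⇒n5
[4] read 'b'  n5⇒n6  emit P1@[0:4],P3@[1:4]
[5] read 'd'  n6⇒n7 (via fail)  emit P2@[5:5]
[6] read 'd'  n7⇒n7 (via fail)  emit P2@[6:6]
[7] read 'a'  n7⇒n1 (via fail)
[8] read 'd'  n1⇒n2  emit P0@[7:8],P2@[8:8]
[9] read 'a'  n2⇒n1 (via fail)
[10] read 'b'  n1⇒n3
[11] read 'b'  n3⇒n8 (via fail)
[12] read 'a'  n8⇒n1 (via fail)
[13] read 'c'  n1⇒n0 (via fail)
[14] read 'b'  n0⇒n8
[15] read 'c'  n8⇒n9
[16] read 'b'  n9⇒n10
[17] read 'b'  n10⇒n11  emit P3@[14:17]
[18] read 'a'  n11⇒n1 (via fail)
[19] read 'b'  n1⇒n3
[20] read 'c'  n3⇒n4
[21] read 'b'  n4⇒n5
[22] read 'b'  n5⇒n6  emit P1@[18:22],P3@[19:22]
[23] read 'd'  n6⇒n7 (via fail)  emit P2@[23:23]
[24] read 'b'  n7⇒n8 (via fail)
[25] read 'd'  n8⇒n7 (via fail)  emit P2@[25:25]
[26] read 'd'  n7⇒n7 (via fail)  emit P2@[26:26]
[27] read 'a'  n7⇒n1 (via fail)
[28] read 'd'  n1⇒n2  emit P0@[27:28],P2@[28:28]
[29] read 'a'  n2⇒n1 (via fail)
[30] read 'c'  n1⇒n0 (via fail)
[31] read 'c'  n0⇒n0
[32] read 'a'  n0⇒n1
[33] read 'a'  n1⇒n1 (via fail)
[34] read 'd'  n1⇒n2  emit P0@[33:34],P2@[34:34]
[35] read 'b'  n2⇒n8 (via fail)
[36] read 'a'  n8⇒n1 (via fail)
[37] read 'd'  n1⇒n2  emit P0@[36:37],P2@[37:37]
[38] read 'a'  n2⇒n1 (via fail)
[39] read 'd'  n1⇒n2  emit P0@[38:39],P2@[39:39]
[40] read 'b'  n2⇒n8 (via fail)
[41] read 'a'  n8⇒n1 (via fail)
[42] read 'd'  n1⇒n2  emit P0@[41:42],P2@[42:42]
[43] read 'b'  n2⇒n8 (via fail)
[44] read 'c'  n8⇒n9
[45] read 'b'  n9⇒n10
[46] read 'b'  n10⇒n11  emit P3@[43:46]
[47] read 'b'  n11⇒n8 (via fail)
[48] read 'c'  n8⇒n9
[49] read 'b'  n9⇒n10
[50] read 'b'  n10⇒n11  emit P3@[47:50]
[51] read 'c'  n11⇒n9 (via fail)
[52] read 'd'  n9⇒n7 (via fail)  emit P2@[52:52]
[53] read 'a'  n7⇒n1 (via fail)
[54] read 'b'  n1⇒n3
[55] read 'c'  n3⇒n4
[56] read 'b'  n4⇒n5
[57] read 'b'  n5⇒n6  emit P1@[53:57],P3@[54:57]
[58] read 'a'  n6⇒n1 (via fail)
[59] read 'b'  n1⇒n3
[60] read 'c'  n3⇒n4
[61] read 'b'  n4⇒n5
[62] read 'b'  n5⇒n6  emit P1@[58:62],P3@[59:62]
[63] read 'c'  n6⇒n9 (via fail)
[64] read 'b'  n9⇒n10
[65] read 'b'  n10⇒n11  emit P3@[62:65]
[66] read 'a'  n11⇒n1 (via fail)
[67] read 'b'  n1⇒n3
[68] read 'c'  n3⇒n4
[69] read 'b'  n4⇒n5
[70] read 'b'  n5⇒n6  emit P1@[66:70],P3@[67:70]
[71] read 'd'  n6⇒n7 (via fail)  emit P2@[71:71]
[72] read 'c'  n7⇒n0 (via fail)

Matches: [[4,1],[4,3],[5,2],[6,2],[8,0],[8,2],[17,3],[22,1],[22,3],[23,2],[25,2],[26,2],[28,0],[28,2],[34,0],[34,2],[37,0],[37,2],[39,0],[39,2],[42,0],[42,2],[46,3],[50,3],[52,2],[57,1],[57,3],[62,1],[62,3],[65,3],[70,1],[70,3],[71,2]]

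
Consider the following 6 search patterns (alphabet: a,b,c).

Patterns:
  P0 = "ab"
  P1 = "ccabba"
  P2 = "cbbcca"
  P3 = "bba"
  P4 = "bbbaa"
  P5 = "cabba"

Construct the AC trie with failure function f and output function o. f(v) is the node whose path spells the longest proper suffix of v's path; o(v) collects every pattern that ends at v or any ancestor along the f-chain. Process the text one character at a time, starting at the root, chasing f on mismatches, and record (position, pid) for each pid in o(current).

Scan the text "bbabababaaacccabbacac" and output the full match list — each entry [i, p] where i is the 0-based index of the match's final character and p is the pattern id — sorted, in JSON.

Build:
Trie nodes:
  0='ε' goto a→1 b→14 c→3
  1='a' goto b→2
  2='ab' goto ·  ←P0
  3='c' goto a→20 b→9 c→4
  4='cc' goto a→5
  5='cca' goto b→6
  6='ccab' goto b→7
  7='ccabb' goto a→8
  8='ccabba' goto ·  ←P1
  9='cb' goto b→10
  10='cbb' goto c→11
  11='cbbc' goto c→12
  12='cbbcc' goto a→13
  13='cbbcca' goto ·  ←P2
  14='b' goto b→15
  15='bb' goto a→16 b→17
  16='bba' goto ·  ←P3
  17='bbb' goto a→18
  18='bbba' goto a→19
  19='bbbaa' goto ·  ←P4
  20='ca' goto b→21
  21='cab' goto b→22
  22='cabb' goto a→23
  23='cabba' goto ·  ←P5

Failure links (BFS by depth):
  fail(1) 'a': from fail(0)=0 chase 'a': 0 ⇒ 0;  out=∅∪out(0)=∅
  fail(3) 'c': from fail(0)=0 chase 'c': 0 ⇒ 0;  out=∅∪out(0)=∅
  fail(14) 'b': from fail(0)=0 chase 'b': 0 ⇒ 0;  out=∅∪out(0)=∅
  fail(2) 'ab': from fail(1)=0 chase 'b': 0 ⇒ 14;  out={0}∪out(14)={0}
  fail(4) 'cc': from fail(3)=0 chase 'c': 0 ⇒ 3;  out=∅∪out(3)=∅
  fail(9) 'cb': from fail(3)=0 chase 'b': 0 ⇒ 14;  out=∅∪out(14)=∅
  fail(15) 'bb': from fail(14)=0 chase 'b': 0 ⇒ 14;  out=∅∪out(14)=∅
  fail(20) 'ca': from fail(3)=0 chase 'a': 0 ⇒ 1;  out=∅∪out(1)=∅
  fail(5) 'cca': from fail(4)=3 chase 'a': 3 ⇒ 20;  out=∅∪out(20)=∅
  fail(10) 'cbb': from fail(9)=14 chase 'b': 14 ⇒ 15;  out=∅∪out(15)=∅
  fail(16) 'bba': from fail(15)=14 chase 'a': 14→0 ⇒ 1;  out={3}∪out(1)={3}
  fail(17) 'bbb': from fail(15)=14 chase 'b': 14 ⇒ 15;  out=∅∪out(15)=∅
  fail(21) 'cab': from fail(20)=1 chase 'b': 1 ⇒ 2;  out=∅∪out(2)={0}
  fail(6) 'ccab': from fail(5)=20 chase 'b': 20 ⇒ 21;  out=∅∪out(21)={0}
  fail(11) 'cbbc': from fail(10)=15 chase 'c': 15→14→0 ⇒ 3;  out=∅∪out(3)=∅
  fail(18) 'bbba': from fail(17)=15 chase 'a': 15 ⇒ 16;  out=∅∪out(16)={3}
  fail(22) 'cabb': from fail(21)=2 chase 'b': 2→14 ⇒ 15;  out=∅∪out(15)=∅
  fail(7) 'ccabb': from fail(6)=21 chase 'b': 21 ⇒ 22;  out=∅∪out(22)=∅
  fail(12) 'cbbcc': from fail(11)=3 chase 'c': 3 ⇒ 4;  out=∅∪out(4)=∅
  fail(19) 'bbbaa': from fail(18)=16 chase 'a': 16→1→0 ⇒ 1;  out={4}∪out(1)={4}
  fail(23) 'cabba': from fail(22)=15 chase 'a': 15 ⇒ 16;  out={5}∪out(16)={3,5}
  fail(8) 'ccabba': from fail(7)=22 chase 'a': 22 ⇒ 23;  out={1}∪out(23)={1,3,5}
  fail(13) 'cbbcca': from fail(12)=4 chase 'a': 4 ⇒ 5;  out={2}∪out(5)={2}

Text stream:
i=0 'b': node 0→14
i=1 'b': node 14→15
i=2 'a': node 15→16  → match P3@[0:2]
i=3 'b': node 16→2 ·f  → match P0@[2:3]
i=4 'a': node 2→1 ·f
i=5 'b': node 1→2  → match P0@[4:5]
i=6 'a': node 2→1 ·f
i=7 'b': node 1→2  → match P0@[6:7]
i=8 'a': node 2→1 ·f
i=9 'a': node 1→1 ·f
i=10 'a': node 1→1 ·f
i=11 'c': node 1→3 ·f
i=12 'c': node 3→4
i=13 'c': node 4→4 ·f
i=14 'a': node 4→5
i=15 'b': node 5→6  → match P0@[14:15]
i=16 'b': node 6→7
i=17 'a': node 7→8  → match P1@[12:17],P3@[15:17],P5@[13:17]
i=18 'c': node 8→3 ·f
i=19 'a': node 3→20
i=20 'c': node 20→3 ·f

Result: [[2,3],[3,0],[5,0],[7,0],[15,0],[17,1],[17,3],[17,5]]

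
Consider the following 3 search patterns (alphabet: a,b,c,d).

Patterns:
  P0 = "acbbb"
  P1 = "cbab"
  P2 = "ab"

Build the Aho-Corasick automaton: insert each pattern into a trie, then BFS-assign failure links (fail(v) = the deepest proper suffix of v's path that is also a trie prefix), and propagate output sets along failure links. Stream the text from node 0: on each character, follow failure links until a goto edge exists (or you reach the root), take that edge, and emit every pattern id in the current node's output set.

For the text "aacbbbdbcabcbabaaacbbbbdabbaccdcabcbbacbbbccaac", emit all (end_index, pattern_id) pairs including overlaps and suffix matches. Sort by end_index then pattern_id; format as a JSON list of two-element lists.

Build automaton:
Trie (insert patterns):
  n0 'ε': a→1 c→6
  n1 'a': b→10 c→2
  n2 'ac': b→3
  n3 'acb': b→4
  n4 'acbb': b→5
  n5 'acbbb': ·  [P0 ends]
  n6 'c': b→7
  n7 'cb': a→8
  n8 'cba': b→9
  n9 'cbab': ·  [P1 ends]
  n10 'ab': ·  [P2 ends]

BFS fail/out derivation:
  fail(1) 'a': from fail(0)=0 chase 'a': 0 ⇒ 0;  out=∅∪out(0)=∅
  fail(6) 'c': from fail(0)=0 chase 'c': 0 ⇒ 0;  out=∅∪out(0)=∅
  fail(2) 'ac': from fail(1)=0 chase 'c': 0 ⇒ 6;  out=∅∪out(6)=∅
  fail(7) 'cb': from fail(6)=0 chase 'b': 0 ⇒ 0;  out=∅∪out(0)=∅
  fail(10) 'ab': from fail(1)=0 chase 'b': 0 ⇒ 0;  out={2}∪out(0)={2}
  fail(3) 'acb': from fail(2)=6 chase 'b': 6 ⇒ 7;  out=∅∪out(7)=∅
  fail(8) 'cba': from fail(7)=0 chase 'a': 0 ⇒ 1;  out=∅∪out(1)=∅
  fail(4) 'acbb': from fail(3)=7 chase 'b': 7→0 ⇒ 0;  out=∅∪out(0)=∅
  fail(9) 'cbab': from fail(8)=1 chase 'b': 1 ⇒ 10;  out={1}∪out(10)={1,2}
  fail(5) 'acbbb': from fail(4)=0 chase 'b': 0 ⇒ 0;  out={0}∪out(0)={0}

Run:
pos 0 'a': at 1
pos 1 'a': at 1 ·f
pos 2 'c': at 2
pos 3 'b': at 3
pos 4 'b': at 4
pos 5 'b': at 5  ** P0@[1:5]
pos 6 'd': at 0 ·f
pos 7 'b': at 0
pos 8 'c': at 6
pos 9 'a': at 1 ·f
pos 10 'b': at 10  ** P2@[9:10]
pos 11 'c': at 6 ·f
pos 12 'b': at 7
pos 13 'a': at 8
pos 14 'b': at 9  ** P1@[11:14],P2@[13:14]
pos 15 'a': at 1 ·f
pos 16 'a': at 1 ·f
pos 17 'a': at 1 ·f
pos 18 'c': at 2
pos 19 'b': at 3
pos 20 'b': at 4
pos 21 'b': at 5  ** P0@[17:21]
pos 22 'b': at 0 ·f
pos 23 'd': at 0
pos 24 'a': at 1
pos 25 'b': at 10  ** P2@[24:25]
pos 26 'b': at 0 ·f
pos 27 'a': at 1
pos 28 'c': at 2
pos 29 'c': at 6 ·f
pos 30 'd': at 0 ·f
pos 31 'c': at 6
pos 32 'a': at 1 ·f
pos 33 'b': at 10  ** P2@[32:33]
pos 34 'c': at 6 ·f
pos 35 'b': at 7
pos 36 'b': at 0 ·f
pos 37 'a': at 1
pos 38 'c': at 2
pos 39 'b': at 3
pos 40 'b': at 4
pos 41 'b': at 5  ** P0@[37:41]
pos 42 'c': at 6 ·f
pos 43 'c': at 6 ·f
pos 44 'a': at 1 ·f
pos 45 'a': at 1 ·f
pos 46 'c': at 2

All matches (sorted): [[5,0],[10,2],[14,1],[14,2],[21,0],[25,2],[33,2],[41,0]]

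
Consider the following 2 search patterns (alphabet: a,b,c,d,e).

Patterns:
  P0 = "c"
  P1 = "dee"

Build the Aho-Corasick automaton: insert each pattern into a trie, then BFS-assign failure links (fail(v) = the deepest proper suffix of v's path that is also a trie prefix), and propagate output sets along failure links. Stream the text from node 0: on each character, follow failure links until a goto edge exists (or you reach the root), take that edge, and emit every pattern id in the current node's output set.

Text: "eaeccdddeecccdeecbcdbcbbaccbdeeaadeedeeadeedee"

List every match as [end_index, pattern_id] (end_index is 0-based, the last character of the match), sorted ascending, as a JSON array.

Build automaton:
Trie nodes:
  0='ε' goto c→1 d→2
  1='c' goto ·  [P0 ends]
  2='d' goto e→3
  3='de' goto e→4
  4='dee' goto ·  [P1 ends]

BFS fail/out derivation:
  fail(1) 'c': from fail(0)=0 chase 'c': 0 ⇒ 0;  out={0}∪out(0)={0}
  fail(2) 'd': from fail(0)=0 chase 'd': 0 ⇒ 0;  out=∅∪out(0)=∅
  fail(3) 'de': from fail(2)=0 chase 'e': 0 ⇒ 0;  out=∅∪out(0)=∅
  fail(4) 'dee': from fail(3)=0 chase 'e': 0 ⇒ 0;  out={1}∪out(0)={1}

Run:
pos 0 'e': at 0
pos 1 'a': at 0
pos 2 'e': at 0
pos 3 'c': at 1  ** P0@[3:3]
pos 4 'c': at 1 ·f  ** P0@[4:4]
pos 5 'd': at 2 ·f
pos 6 'd': at 2 ·f
pos 7 'd': at 2 ·f
pos 8 'e': at 3
pos 9 'e': at 4  ** P1@[7:9]
pos 10 'c': at 1 ·f  ** P0@[10:10]
pos 11 'c': at 1 ·f  ** P0@[11:11]
pos 12 'c': at 1 ·f  ** P0@[12:12]
pos 13 'd': at 2 ·f
pos 14 'e': at 3
pos 15 'e': at 4  ** P1@[13:15]
pos 16 'c': at 1 ·f  ** P0@[16:16]
pos 17 'b': at 0 ·f
pos 18 'c': at 1  ** P0@[18:18]
pos 19 'd': at 2 ·f
pos 20 'b': at 0 ·f
pos 21 'c': at 1  ** P0@[21:21]
pos 22 'b': at 0 ·f
pos 23 'b': at 0
pos 24 'a': at 0
pos 25 'c': at 1  ** P0@[25:25]
pos 26 'c': at 1 ·f  ** P0@[26:26]
pos 27 'b': at 0 ·f
pos 28 'd': at 2
pos 29 'e': at 3
pos 30 'e': at 4  ** P1@[28:30]
pos 31 'a': at 0 ·f
pos 32 'a': at 0
pos 33 'd': at 2
pos 34 'e': at 3
pos 35 'e': at 4  ** P1@[33:35]
pos 36 'd': at 2 ·f
pos 37 'e': at 3
pos 38 'e': at 4  ** P1@[36:38]
pos 39 'a': at 0 ·f
pos 40 'd': at 2
pos 41 'e': at 3
pos 42 'e': at 4  ** P1@[40:42]
pos 43 'd': at 2 ·f
pos 44 'e': at 3
pos 45 'e': at 4  ** P1@[43:45]

Result: [[3,0],[4,0],[9,1],[10,0],[11,0],[12,0],[15,1],[16,0],[18,0],[21,0],[25,0],[26,0],[30,1],[35,1],[38,1],[42,1],[45,1]]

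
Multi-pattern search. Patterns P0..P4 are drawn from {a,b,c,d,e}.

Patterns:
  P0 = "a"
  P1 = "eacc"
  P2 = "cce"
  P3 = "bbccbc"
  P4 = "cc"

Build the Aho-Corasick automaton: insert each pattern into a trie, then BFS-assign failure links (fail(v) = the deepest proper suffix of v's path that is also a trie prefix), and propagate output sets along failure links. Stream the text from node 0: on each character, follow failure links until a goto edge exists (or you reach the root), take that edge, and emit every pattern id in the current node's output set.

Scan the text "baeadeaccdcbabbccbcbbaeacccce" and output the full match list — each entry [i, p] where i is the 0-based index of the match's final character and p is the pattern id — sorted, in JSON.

Construct AC machine:
Trie nodes:
  0='ε' goto a→1 b→9 c→6 e→2
  1='a' goto ·  [P0 ends]
  2='e' goto a→3
  3='ea' goto c→4
  4='eac' goto c→5
  5='eacc' goto ·  [P1 ends]
  6='c' goto c→7
  7='cc' goto e→8  [P4 ends]
  8='cce' goto ·  [P2 ends]
  9='b' goto b→10
  10='bb' goto c→11
  11='bbc' goto c→12
  12='bbcc' goto b→13
  13='bbccb' goto c→14
  14='bbccbc' goto ·  [P3 ends]

Failure links (BFS by depth):
  n1('a'): parent n0 fail=0; on 'a' 0 → fail=0;  out {0}∪∅={0}
  n2('e'): parent n0 fail=0; on 'e' 0 → fail=0;  out ∅∪∅=∅
  n6('c'): parent n0 fail=0; on 'c' 0 → fail=0;  out ∅∪∅=∅
  n9('b'): parent n0 fail=0; on 'b' 0 → fail=0;  out ∅∪∅=∅
  n3('ea'): parent n2 fail=0; on 'a' 0 → fail=1;  out ∅∪{0}={0}
  n7('cc'): parent n6 fail=0; on 'c' 0 → fail=6;  out {4}∪∅={4}
  n10('bb'): parent n9 fail=0; on 'b' 0 → fail=9;  out ∅∪∅=∅
  n4('eac'): parent n3 fail=1; on 'c' 1→0 → fail=6;  out ∅∪∅=∅
  n8('cce'): parent n7 fail=6; on 'e' 6→0 → fail=2;  out {2}∪∅={2}
  n11('bbc'): parent n10 fail=9; on 'c' 9→0 → fail=6;  out ∅∪∅=∅
  n5('eacc'): parent n4 fail=6; on 'c' 6 → fail=7;  out {1}∪{4}={1,4}
  n12('bbcc'): parent n11 fail=6; on 'c' 6 → fail=7;  out ∅∪{4}={4}
  n13('bbccb'): parent n12 fail=7; on 'b' 7→6→0 → fail=9;  out ∅∪∅=∅
  n14('bbccbc'): parent n13 fail=9; on 'c' 9→0 → fail=6;  out {3}∪∅={3}

Scan:
[0] read 'b'  n0⇒n9
[1] read 'a'  n9⇒n1 (fail-walked)  emit P0@[1:1]
[2] read 'e'  n1⇒n2 (fail-walked)
[3] read 'a'  n2⇒n3  emit P0@[3:3]
[4] read 'd'  n3⇒n0 (fail-walked)
[5] read 'e'  n0⇒n2
[6] read 'a'  n2⇒n3  emit P0@[6:6]
[7] read 'c'  n3⇒n4
[8] read 'c'  n4⇒n5  emit P1@[5:8],P4@[7:8]
[9] read 'd'  n5⇒n0 (fail-walked)
[10] read 'c'  n0⇒n6
[11] read 'b'  n6⇒n9 (fail-walked)
[12] read 'a'  n9⇒n1 (fail-walked)  emit P0@[12:12]
[13] read 'b'  n1⇒n9 (fail-walked)
[14] read 'b'  n9⇒n10
[15] read 'c'  n10⇒n11
[16] read 'c'  n11⇒n12  emit P4@[15:16]
[17] read 'b'  n12⇒n13
[18] read 'c'  n13⇒n14  emit P3@[13:18]
[19] read 'b'  n14⇒n9 (fail-walked)
[20] read 'b'  n9⇒n10
[21] read 'a'  n10⇒n1 (fail-walked)  emit P0@[21:21]
[22] read 'e'  n1⇒n2 (fail-walked)
[23] read 'a'  n2⇒n3  emit P0@[23:23]
[24] read 'c'  n3⇒n4
[25] read 'c'  n4⇒n5  emit P1@[22:25],P4@[24:25]
[26] read 'c'  n5⇒n7 (fail-walked)  emit P4@[25:26]
[27] read 'c'  n7⇒n7 (fail-walked)  emit P4@[26:27]
[28] read 'e'  n7⇒n8  emit P2@[26:28]

Result: [[1,0],[3,0],[6,0],[8,1],[8,4],[12,0],[16,4],[18,3],[21,0],[23,0],[25,1],[25,4],[26,4],[27,4],[28,2]]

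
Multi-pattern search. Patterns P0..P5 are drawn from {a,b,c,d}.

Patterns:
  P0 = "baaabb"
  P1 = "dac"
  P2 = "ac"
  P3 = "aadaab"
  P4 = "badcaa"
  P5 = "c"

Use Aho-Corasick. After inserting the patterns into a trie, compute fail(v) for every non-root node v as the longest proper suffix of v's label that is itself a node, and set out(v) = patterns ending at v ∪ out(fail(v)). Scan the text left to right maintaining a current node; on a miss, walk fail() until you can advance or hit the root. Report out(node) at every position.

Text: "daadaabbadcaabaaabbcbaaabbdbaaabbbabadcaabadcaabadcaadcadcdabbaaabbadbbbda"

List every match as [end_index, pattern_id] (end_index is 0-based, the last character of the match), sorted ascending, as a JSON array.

Build:
Trie (insert patterns):
  n0 'ε': a→10 b→1 c→21 d→7
  n1 'b': a→2
  n2 'ba': a→3 d→17
  n3 'baa': a→4
  n4 'baaa': b→5
  n5 'baaab': b→6
  n6 'baaabb': ·  [P0 ends]
  n7 'd': a→8
  n8 'da': c→9
  n9 'dac': ·  [P1 ends]
  n10 'a': a→12 c→11
  n11 'ac': ·  [P2 ends]
  n12 'aa': d→13
  n13 'aad': a→14
  n14 'aada': a→15
  n15 'aadaa': b→16
  n16 'aadaab': ·  [P3 ends]
  n17 'bad': c→18
  n18 'badc': a→19
  n19 'badca': a→20
  n20 'badcaa': ·  [P4 ends]
  n21 'c': ·  [P5 ends]

Failure links (BFS by depth):
  n1('b'): parent n0 fail=0; on 'b' 0 → fail=0;  out ∅∪∅=∅
  n7('d'): parent n0 fail=0; on 'd' 0 → fail=0;  out ∅∪∅=∅
  n10('a'): parent n0 fail=0; on 'a' 0 → fail=0;  out ∅∪∅=∅
  n21('c'): parent n0 fail=0; on 'c' 0 → fail=0;  out {5}∪∅={5}
  n2('ba'): parent n1 fail=0; on 'a' 0 → fail=10;  out ∅∪∅=∅
  n8('da'): parent n7 fail=0; on 'a' 0 → fail=10;  out ∅∪∅=∅
  n11('ac'): parent n10 fail=0; on 'c' 0 → fail=21;  out {2}∪{5}={2,5}
  n12('aa'): parent n10 fail=0; on 'a' 0 → fail=10;  out ∅∪∅=∅
  n3('baa'): parent n2 fail=10; on 'a' 10 → fail=12;  out ∅∪∅=∅
  n9('dac'): parent n8 fail=10; on 'c' 10 → fail=11;  out {1}∪{2,5}={1,2,5}
  n13('aad'): parent n12 fail=10; on 'd' 10→0 → fail=7;  out ∅∪∅=∅
  n17('bad'): parent n2 fail=10; on 'd' 10→0 → fail=7;  out ∅∪∅=∅
  n4('baaa'): parent n3 fail=12; on 'a' 12→10 → fail=12;  out ∅∪∅=∅
  n14('aada'): parent n13 fail=7; on 'a' 7 → fail=8;  out ∅∪∅=∅
  n18('badc'): parent n17 fail=7; on 'c' 7→0 → fail=21;  out ∅∪{5}={5}
  n5('baaab'): parent n4 fail=12; on 'b' 12→10→0 → fail=1;  out ∅∪∅=∅
  n15('aadaa'): parent n14 fail=8; on 'a' 8→10 → fail=12;  out ∅∪∅=∅
  n19('badca'): parent n18 fail=21; on 'a' 21→0 → fail=10;  out ∅∪∅=∅
  n6('baaabb'): parent n5 fail=1; on 'b' 1→0 → fail=1;  out {0}∪∅={0}
  n16('aadaab'): parent n15 fail=12; on 'b' 12→10→0 → fail=1;  out {3}∪∅={3}
  n20('badcaa'): parent n19 fail=10; on 'a' 10 → fail=12;  out {4}∪∅={4}

Text stream:
pos 0 'd': at 7
pos 1 'a': at 8
pos 2 'a': at 12 (via fail)
pos 3 'd': at 13
pos 4 'a': at 14
pos 5 'a': at 15
pos 6 'b': at 16  ** P3@[1:6]
pos 7 'b': at 1 (via fail)
pos 8 'a': at 2
pos 9 'd': at 17
pos 10 'c': at 18  ** P5@[10:10]
pos 11 'a': at 19
pos 12 'a': at 20  ** P4@[7:12]
pos 13 'b': at 1 (via fail)
pos 14 'a': at 2
pos 15 'a': at 3
pos 16 'a': at 4
pos 17 'b': at 5
pos 18 'b': at 6  ** P0@[13:18]
pos 19 'c': at 21 (via fail)  ** P5@[19:19]
pos 20 'b': at 1 (via fail)
pos 21 'a': at 2
pos 22 'a': at 3
pos 23 'a': at 4
pos 24 'b': at 5
pos 25 'b': at 6  ** P0@[20:25]
pos 26 'd': at 7 (via fail)
pos 27 'b': at 1 (via fail)
pos 28 'a': at 2
pos 29 'a': at 3
pos 30 'a': at 4
pos 31 'b': at 5
pos 32 'b': at 6  ** P0@[27:32]
pos 33 'b': at 1 (via fail)
pos 34 'a': at 2
pos 35 'b': at 1 (via fail)
pos 36 'a': at 2
pos 37 'd': at 17
pos 38 'c': at 18  ** P5@[38:38]
pos 39 'a': at 19
pos 40 'a': at 20  ** P4@[35:40]
pos 41 'b': at 1 (via fail)
pos 42 'a': at 2
pos 43 'd': at 17
pos 44 'c': at 18  ** P5@[44:44]
pos 45 'a': at 19
pos 46 'a': at 20  ** P4@[41:46]
pos 47 'b': at 1 (via fail)
pos 48 'a': at 2
pos 49 'd': at 17
pos 50 'c': at 18  ** P5@[50:50]
pos 51 'a': at 19
pos 52 'a': at 20  ** P4@[47:52]
pos 53 'd': at 13 (via fail)
pos 54 'c': at 21 (via fail)  ** P5@[54:54]
pos 55 'a': at 10 (via fail)
pos 56 'd': at 7 (via fail)
pos 57 'c': at 21 (via fail)  ** P5@[57:57]
pos 58 'd': at 7 (via fail)
pos 59 'a': at 8
pos 60 'b': at 1 (via fail)
pos 61 'b': at 1 (via fail)
pos 62 'a': at 2
pos 63 'a': at 3
pos 64 'a': at 4
pos 65 'b': at 5
pos 66 'b': at 6  ** P0@[61:66]
pos 67 'a': at 2 (via fail)
pos 68 'd': at 17
pos 69 'b': at 1 (via fail)
pos 70 'b': at 1 (via fail)
pos 71 'b': at 1 (via fail)
pos 72 'd': at 7 (via fail)
pos 73 'a': at 8

Result: [[6,3],[10,5],[12,4],[18,0],[19,5],[25,0],[32,0],[38,5],[40,4],[44,5],[46,4],[50,5],[52,4],[54,5],[57,5],[66,0]]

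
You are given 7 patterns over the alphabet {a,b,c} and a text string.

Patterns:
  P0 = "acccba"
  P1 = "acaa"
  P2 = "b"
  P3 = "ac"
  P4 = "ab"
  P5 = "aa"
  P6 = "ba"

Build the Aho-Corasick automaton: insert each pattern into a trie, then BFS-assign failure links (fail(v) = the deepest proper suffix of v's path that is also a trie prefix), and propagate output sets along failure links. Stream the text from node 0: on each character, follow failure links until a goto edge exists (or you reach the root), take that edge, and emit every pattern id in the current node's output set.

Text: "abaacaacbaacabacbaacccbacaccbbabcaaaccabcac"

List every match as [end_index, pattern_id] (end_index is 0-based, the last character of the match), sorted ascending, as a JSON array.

Construct AC machine:
Trie (insert patterns):
  0='ε' goto a→1 b→9
  1='a' goto a→11 b→10 c→2
  2='ac' goto a→7 c→3  ←P3
  3='acc' goto c→4
  4='accc' goto b→5
  5='acccb' goto a→6
  6='acccba' goto ·  ←P0
  7='aca' goto a→8
  8='acaa' goto ·  ←P1
  9='b' goto a→12  ←P2
  10='ab' goto ·  ←P4
  11='aa' goto ·  ←P5
  12='ba' goto ·  ←P6

Failure links (BFS by depth):
  n1('a'): parent n0 fail=0; on 'a' 0 → fail=0;  out ∅∪∅=∅
  n9('b'): parent n0 fail=0; on 'b' 0 → fail=0;  out {2}∪∅={2}
  n2('ac'): parent n1 fail=0; on 'c' 0 → fail=0;  out {3}∪∅={3}
  n10('ab'): parent n1 fail=0; on 'b' 0 → fail=9;  out {4}∪{2}={2,4}
  n11('aa'): parent n1 fail=0; on 'a' 0 → fail=1;  out {5}∪∅={5}
  n12('ba'): parent n9 fail=0; on 'a' 0 → fail=1;  out {6}∪∅={6}
  n3('acc'): parent n2 fail=0; on 'c' 0 → fail=0;  out ∅∪∅=∅
  n7('aca'): parent n2 fail=0; on 'a' 0 → fail=1;  out ∅∪∅=∅
  n4('accc'): parent n3 fail=0; on 'c' 0 → fail=0;  out ∅∪∅=∅
  n8('acaa'): parent n7 fail=1; on 'a' 1 → fail=11;  out {1}∪{5}={1,5}
  n5('acccb'): parent n4 fail=0; on 'b' 0 → fail=9;  out ∅∪{2}={2}
  n6('acccba'): parent n5 fail=9; on 'a' 9 → fail=12;  out {0}∪{6}={0,6}

Scan:
[0] read 'a'  n0⇒n1
[1] read 'b'  n1⇒n10  ** P2@[1:1],P4@[0:1]
[2] read 'a'  n10⇒n12 (fail-walked)  ** P6@[1:2]
[3] read 'a'  n12⇒n11 (fail-walked)  ** P5@[2:3]
[4] read 'c'  n11⇒n2 (fail-walked)  ** P3@[3:4]
[5] read 'a'  n2⇒n7
[6] read 'a'  n7⇒n8  ** P1@[3:6],P5@[5:6]
[7] read 'c'  n8⇒n2 (fail-walked)  ** P3@[6:7]
[8] read 'b'  n2⇒n9 (fail-walked)  ** P2@[8:8]
[9] read 'a'  n9⇒n12  ** P6@[8:9]
[10] read 'a'  n12⇒n11 (fail-walked)  ** P5@[9:10]
[11] read 'c'  n11⇒n2 (fail-walked)  ** P3@[10:11]
[12] read 'a'  n2⇒n7
[13] read 'b'  n7⇒n10 (fail-walked)  ** P2@[13:13],P4@[12:13]
[14] read 'a'  n10⇒n12 (fail-walked)  ** P6@[13:14]
[15] read 'c'  n12⇒n2 (fail-walked)  ** P3@[14:15]
[16] read 'b'  n2⇒n9 (fail-walked)  ** P2@[16:16]
[17] read 'a'  n9⇒n12  ** P6@[16:17]
[18] read 'a'  n12⇒n11 (fail-walked)  ** P5@[17:18]
[19] read 'c'  n11⇒n2 (fail-walked)  ** P3@[18:19]
[20] read 'c'  n2⇒n3
[21] read 'c'  n3⇒n4
[22] read 'b'  n4⇒n5  ** P2@[22:22]
[23] read 'a'  n5⇒n6  ** P0@[18:23],P6@[22:23]
[24] read 'c'  n6⇒n2 (fail-walked)  ** P3@[23:24]
[25] read 'a'  n2⇒n7
[26] read 'c'  n7⇒n2 (fail-walked)  ** P3@[25:26]
[27] read 'c'  n2⇒n3
[28] read 'b'  n3⇒n9 (fail-walked)  ** P2@[28:28]
[29] read 'b'  n9⇒n9 (fail-walked)  ** P2@[29:29]
[30] read 'a'  n9⇒n12  ** P6@[29:30]
[31] read 'b'  n12⇒n10 (fail-walked)  ** P2@[31:31],P4@[30:31]
[32] read 'c'  n10⇒n0 (fail-walked)
[33] read 'a'  n0⇒n1
[34] read 'a'  n1⇒n11  ** P5@[33:34]
[35] read 'a'  n11⇒n11 (fail-walked)  ** P5@[34:35]
[36] read 'c'  n11⇒n2 (fail-walked)  ** P3@[35:36]
[37] read 'c'  n2⇒n3
[38] read 'a'  n3⇒n1 (fail-walked)
[39] read 'b'  n1⇒n10  ** P2@[39:39],P4@[38:39]
[40] read 'c'  n10⇒n0 (fail-walked)
[41] read 'a'  n0⇒n1
[42] read 'c'  n1⇒n2  ** P3@[41:42]

Result: [[1,2],[1,4],[2,6],[3,5],[4,3],[6,1],[6,5],[7,3],[8,2],[9,6],[10,5],[11,3],[13,2],[13,4],[14,6],[15,3],[16,2],[17,6],[18,5],[19,3],[22,2],[23,0],[23,6],[24,3],[26,3],[28,2],[29,2],[30,6],[31,2],[31,4],[34,5],[35,5],[36,3],[39,2],[39,4],[42,3]]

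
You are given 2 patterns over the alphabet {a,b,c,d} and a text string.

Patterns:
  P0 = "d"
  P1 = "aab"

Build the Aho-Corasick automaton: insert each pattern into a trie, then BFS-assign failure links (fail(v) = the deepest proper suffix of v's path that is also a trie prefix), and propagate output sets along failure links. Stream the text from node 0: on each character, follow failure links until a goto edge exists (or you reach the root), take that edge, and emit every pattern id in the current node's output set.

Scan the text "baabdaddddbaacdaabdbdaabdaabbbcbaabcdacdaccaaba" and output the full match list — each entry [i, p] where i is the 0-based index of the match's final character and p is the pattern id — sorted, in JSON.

Construct AC machine:
Trie (insert patterns):
  0='ε' goto a→2 d→1
  1='d' goto ·  ←P0
  2='a' goto a→3
  3='aa' goto b→4
  4='aab' goto ·  ←P1

BFS fail/out derivation:
  n1('d'): parent n0 fail=0; on 'd' 0 → fail=0;  out {0}∪∅={0}
  n2('a'): parent n0 fail=0; on 'a' 0 → fail=0;  out ∅∪∅=∅
  n3('aa'): parent n2 fail=0; on 'a' 0 → fail=2;  out ∅∪∅=∅
  n4('aab'): parent n3 fail=2; on 'b' 2→0 → fail=0;  out {1}∪∅={1}

Text stream:
i=0 'b': node 0→0
i=1 'a': node 0→2
i=2 'a': node 2→3
i=3 'b': node 3→4  ** P1@[1:3]
i=4 'd': node 4→1 (fail-walked)  ** P0@[4:4]
i=5 'a': node 1→2 (fail-walked)
i=6 'd': node 2→1 (fail-walked)  ** P0@[6:6]
i=7 'd': node 1→1 (fail-walked)  ** P0@[7:7]
i=8 'd': node 1→1 (fail-walked)  ** P0@[8:8]
i=9 'd': node 1→1 (fail-walked)  ** P0@[9:9]
i=10 'b': node 1→0 (fail-walked)
i=11 'a': node 0→2
i=12 'a': node 2→3
i=13 'c': node 3→0 (fail-walked)
i=14 'd': node 0→1  ** P0@[14:14]
i=15 'a': node 1→2 (fail-walked)
i=16 'a': node 2→3
i=17 'b': node 3→4  ** P1@[15:17]
i=18 'd': node 4→1 (fail-walked)  ** P0@[18:18]
i=19 'b': node 1→0 (fail-walked)
i=20 'd': node 0→1  ** P0@[20:20]
i=21 'a': node 1→2 (fail-walked)
i=22 'a': node 2→3
i=23 'b': node 3→4  ** P1@[21:23]
i=24 'd': node 4→1 (fail-walked)  ** P0@[24:24]
i=25 'a': node 1→2 (fail-walked)
i=26 'a': node 2→3
i=27 'b': node 3→4  ** P1@[25:27]
i=28 'b': node 4→0 (fail-walked)
i=29 'b': node 0→0
i=30 'c': node 0→0
i=31 'b': node 0→0
i=32 'a': node 0→2
i=33 'a': node 2→3
i=34 'b': node 3→4  ** P1@[32:34]
i=35 'c': node 4→0 (fail-walked)
i=36 'd': node 0→1  ** P0@[36:36]
i=37 'a': node 1→2 (fail-walked)
i=38 'c': node 2→0 (fail-walked)
i=39 'd': node 0→1  ** P0@[39:39]
i=40 'a': node 1→2 (fail-walked)
i=41 'c': node 2→0 (fail-walked)
i=42 'c': node 0→0
i=43 'a': node 0→2
i=44 'a': node 2→3
i=45 'b': node 3→4  ** P1@[43:45]
i=46 'a': node 4→2 (fail-walked)

Matches: [[3,1],[4,0],[6,0],[7,0],[8,0],[9,0],[14,0],[17,1],[18,0],[20,0],[23,1],[24,0],[27,1],[34,1],[36,0],[39,0],[45,1]]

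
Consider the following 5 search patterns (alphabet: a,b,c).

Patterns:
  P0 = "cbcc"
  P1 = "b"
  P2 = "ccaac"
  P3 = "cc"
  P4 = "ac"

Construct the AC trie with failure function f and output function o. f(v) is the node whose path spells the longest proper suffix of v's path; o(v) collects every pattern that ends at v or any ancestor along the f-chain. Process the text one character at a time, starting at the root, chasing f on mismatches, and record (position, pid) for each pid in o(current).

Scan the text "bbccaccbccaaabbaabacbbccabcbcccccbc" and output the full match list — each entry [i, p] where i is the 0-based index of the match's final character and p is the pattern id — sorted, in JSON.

Build:
Trie (insert patterns):
  n0 'ε': a→10 b→5 c→1
  n1 'c': b→2 c→6
  n2 'cb': c→3
  n3 'cbc': c→4
  n4 'cbcc': ·  [P0 ends]
  n5 'b': ·  [P1 ends]
  n6 'cc': a→7  [P3 ends]
  n7 'cca': a→8
  n8 'ccaa': c→9
  n9 'ccaac': ·  [P2 ends]
  n10 'a': c→11
  n11 'ac': ·  [P4 ends]

BFS fail/out derivation:
  n1('c'): parent n0 fail=0; on 'c' 0 → fail=0;  out ∅∪∅=∅
  n5('b'): parent n0 fail=0; on 'b' 0 → fail=0;  out {1}∪∅={1}
  n10('a'): parent n0 fail=0; on 'a' 0 → fail=0;  out ∅∪∅=∅
  n2('cb'): parent n1 fail=0; on 'b' 0 → fail=5;  out ∅∪{1}={1}
  n6('cc'): parent n1 fail=0; on 'c' 0 → fail=1;  out {3}∪∅={3}
  n11('ac'): parent n10 fail=0; on 'c' 0 → fail=1;  out {4}∪∅={4}
  n3('cbc'): parent n2 fail=5; on 'c' 5→0 → fail=1;  out ∅∪∅=∅
  n7('cca'): parent n6 fail=1; on 'a' 1→0 → fail=10;  out ∅∪∅=∅
  n4('cbcc'): parent n3 fail=1; on 'c' 1 → fail=6;  out {0}∪{3}={0,3}
  n8('ccaa'): parent n7 fail=10; on 'a' 10→0 → fail=10;  out ∅∪∅=∅
  n9('ccaac'): parent n8 fail=10; on 'c' 10 → fail=11;  out {2}∪{4}={2,4}

Scan:
i=0 'b': node 0→5  emit P1@[0:0]
i=1 'b': node 5→5 ·f  emit P1@[1:1]
i=2 'c': node 5→1 ·f
i=3 'c': node 1→6  emit P3@[2:3]
i=4 'a': node 6→7
i=5 'c': node 7→11 ·f  emit P4@[4:5]
i=6 'c': node 11→6 ·f  emit P3@[5:6]
i=7 'b': node 6→2 ·f  emit P1@[7:7]
i=8 'c': node 2→3
i=9 'c': node 3→4  emit P0@[6:9],P3@[8:9]
i=10 'a': node 4→7 ·f
i=11 'a': node 7→8
i=12 'a': node 8→10 ·f
i=13 'b': node 10→5 ·f  emit P1@[13:13]
i=14 'b': node 5→5 ·f  emit P1@[14:14]
i=15 'a': node 5→10 ·f
i=16 'a': node 10→10 ·f
i=17 'b': node 10→5 ·f  emit P1@[17:17]
i=18 'a': node 5→10 ·f
i=19 'c': node 10→11  emit P4@[18:19]
i=20 'b': node 11→2 ·f  emit P1@[20:20]
i=21 'b': node 2→5 ·f  emit P1@[21:21]
i=22 'c': node 5→1 ·f
i=23 'c': node 1→6  emit P3@[22:23]
i=24 'a': node 6→7
i=25 'b': node 7→5 ·f  emit P1@[25:25]
i=26 'c': node 5→1 ·f
i=27 'b': node 1→2  emit P1@[27:27]
i=28 'c': node 2→3
i=29 'c': node 3→4  emit P0@[26:29],P3@[28:29]
i=30 'c': node 4→6 ·f  emit P3@[29:30]
i=31 'c': node 6→6 ·f  emit P3@[30:31]
i=32 'c': node 6→6 ·f  emit P3@[31:32]
i=33 'b': node 6→2 ·f  emit P1@[33:33]
i=34 'c': node 2→3

Result: [[0,1],[1,1],[3,3],[5,4],[6,3],[7,1],[9,0],[9,3],[13,1],[14,1],[17,1],[19,4],[20,1],[21,1],[23,3],[25,1],[27,1],[29,0],[29,3],[30,3],[31,3],[32,3],[33,1]]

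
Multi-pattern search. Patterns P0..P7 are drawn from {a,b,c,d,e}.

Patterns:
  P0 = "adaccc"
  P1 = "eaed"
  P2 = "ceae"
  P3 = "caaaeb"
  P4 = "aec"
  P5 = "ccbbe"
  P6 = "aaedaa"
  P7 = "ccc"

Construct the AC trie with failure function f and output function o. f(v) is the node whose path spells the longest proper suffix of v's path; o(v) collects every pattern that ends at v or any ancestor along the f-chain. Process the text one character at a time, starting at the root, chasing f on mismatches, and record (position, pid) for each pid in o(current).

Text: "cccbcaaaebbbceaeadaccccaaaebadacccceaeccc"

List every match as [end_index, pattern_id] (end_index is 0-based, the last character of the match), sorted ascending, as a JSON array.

Construct AC machine:
Trie (insert patterns):
  n0 'ε': a→1 c→11 e→7
  n1 'a': a→26 d→2 e→20
  n2 'ad': a→3
  n3 'ada': c→4
  n4 'adac': c→5
  n5 'adacc': c→6
  n6 'adaccc': ·  [P0 ends]
  n7 'e': a→8
  n8 'ea': e→9
  n9 'eae': d→10
  n10 'eaed': ·  [P1 ends]
  n11 'c': a→15 c→22 e→12
  n12 'ce': a→13
  n13 'cea': e→14
  n14 'ceae': ·  [P2 ends]
  n15 'ca': a→16
  n16 'caa': a→17
  n17 'caaa': e→18
  n18 'caaae': b→19
  n19 'caaaeb': ·  [P3 ends]
  n20 'ae': c→21
  n21 'aec': ·  [P4 ends]
  n22 'cc': b→23 c→31
  n23 'ccb': b→24
  n24 'ccbb': e→25
  n25 'ccbbe': ·  [P5 ends]
  n26 'aa': e→27
  n27 'aae': d→28
  n28 'aaed': a→29
  n29 'aaeda': a→30
  n30 'aaedaa': ·  [P6 ends]
  n31 'ccc': ·  [P7 ends]

BFS fail/out derivation:
  n1('a'): parent n0 fail=0; on 'a' 0 → fail=0;  out ∅∪∅=∅
  n7('e'): parent n0 fail=0; on 'e' 0 → fail=0;  out ∅∪∅=∅
  n11('c'): parent n0 fail=0; on 'c' 0 → fail=0;  out ∅∪∅=∅
  n2('ad'): parent n1 fail=0; on 'd' 0 → fail=0;  out ∅∪∅=∅
  n8('ea'): parent n7 fail=0; on 'a' 0 → fail=1;  out ∅∪∅=∅
  n12('ce'): parent n11 fail=0; on 'e' 0 → fail=7;  out ∅∪∅=∅
  n15('ca'): parent n11 fail=0; on 'a' 0 → fail=1;  out ∅∪∅=∅
  n20('ae'): parent n1 fail=0; on 'e' 0 → fail=7;  out ∅∪∅=∅
  n22('cc'): parent n11 fail=0; on 'c' 0 → fail=11;  out ∅∪∅=∅
  n26('aa'): parent n1 fail=0; on 'a' 0 → fail=1;  out ∅∪∅=∅
  n3('ada'): parent n2 fail=0; on 'a' 0 → fail=1;  out ∅∪∅=∅
  n9('eae'): parent n8 fail=1; on 'e' 1 → fail=20;  out ∅∪∅=∅
  n13('cea'): parent n12 fail=7; on 'a' 7 → fail=8;  out ∅∪∅=∅
  n16('caa'): parent n15 fail=1; on 'a' 1 → fail=26;  out ∅∪∅=∅
  n21('aec'): parent n20 fail=7; on 'c' 7→0 → fail=11;  out {4}∪∅={4}
  n23('ccb'): parent n22 fail=11; on 'b' 11→0 → fail=0;  out ∅∪∅=∅
  n27('aae'): parent n26 fail=1; on 'e' 1 → fail=20;  out ∅∪∅=∅
  n31('ccc'): parent n22 fail=11; on 'c' 11 → fail=22;  out {7}∪∅={7}
  n4('adac'): parent n3 fail=1; on 'c' 1→0 → fail=11;  out ∅∪∅=∅
  n10('eaed'): parent n9 fail=20; on 'd' 20→7→0 → fail=0;  out {1}∪∅={1}
  n14('ceae'): parent n13 fail=8; on 'e' 8 → fail=9;  out {2}∪∅={2}
  n17('caaa'): parent n16 fail=26; on 'a' 26→1 → fail=26;  out ∅∪∅=∅
  n24('ccbb'): parent n23 fail=0; on 'b' 0 → fail=0;  out ∅∪∅=∅
  n28('aaed'): parent n27 fail=20; on 'd' 20→7→0 → fail=0;  out ∅∪∅=∅
  n5('adacc'): parent n4 fail=11; on 'c' 11 → fail=22;  out ∅∪∅=∅
  n18('caaae'): parent n17 fail=26; on 'e' 26 → fail=27;  out ∅∪∅=∅
  n25('ccbbe'): parent n24 fail=0; on 'e' 0 → fail=7;  out {5}∪∅={5}
  n29('aaeda'): parent n28 fail=0; on 'a' 0 → fail=1;  out ∅∪∅=∅
  n6('adaccc'): parent n5 fail=22; on 'c' 22 → fail=31;  out {0}∪{7}={0,7}
  n19('caaaeb'): parent n18 fail=27; on 'b' 27→20→7→0 → fail=0;  out {3}∪∅={3}
  n30('aaedaa'): parent n29 fail=1; on 'a' 1 → fail=26;  out {6}∪∅={6}

Run:
i=0 'c': node 0→11
i=1 'c': node 11→22
i=2 'c': node 22→31  emit P7@[0:2]
i=3 'b': node 31→23 (fail-walked)
i=4 'c': node 23→11 (fail-walked)
i=5 'a': node 11→15
i=6 'a': node 15→16
i=7 'a': node 16→17
i=8 'e': node 17→18
i=9 'b': node 18→19  emit P3@[4:9]
i=10 'b': node 19→0 (fail-walked)
i=11 'b': node 0→0
i=12 'c': node 0→11
i=13 'e': node 11→12
i=14 'a': node 12→13
i=15 'e': node 13→14  emit P2@[12:15]
i=16 'a': node 14→8 (fail-walked)
i=17 'd': node 8→2 (fail-walked)
i=18 'a': node 2→3
i=19 'c': node 3→4
i=20 'c': node 4→5
i=21 'c': node 5→6  emit P0@[16:21],P7@[19:21]
i=22 'c': node 6→31 (fail-walked)  emit P7@[20:22]
i=23 'a': node 31→15 (fail-walked)
i=24 'a': node 15→16
i=25 'a': node 16→17
i=26 'e': node 17→18
i=27 'b': node 18→19  emit P3@[22:27]
i=28 'a': node 19→1 (fail-walked)
i=29 'd': node 1→2
i=30 'a': node 2→3
i=31 'c': node 3→4
i=32 'c': node 4→5
i=33 'c': node 5→6  emit P0@[28:33],P7@[31:33]
i=34 'c': node 6→31 (fail-walked)  emit P7@[32:34]
i=35 'e': node 31→12 (fail-walked)
i=36 'a': node 12→13
i=37 'e': node 13→14  emit P2@[34:37]
i=38 'c': node 14→21 (fail-walked)  emit P4@[36:38]
i=39 'c': node 21→22 (fail-walked)
i=40 'c': node 22→31  emit P7@[38:40]

Result: [[2,7],[9,3],[15,2],[21,0],[21,7],[22,7],[27,3],[33,0],[33,7],[34,7],[37,2],[38,4],[40,7]]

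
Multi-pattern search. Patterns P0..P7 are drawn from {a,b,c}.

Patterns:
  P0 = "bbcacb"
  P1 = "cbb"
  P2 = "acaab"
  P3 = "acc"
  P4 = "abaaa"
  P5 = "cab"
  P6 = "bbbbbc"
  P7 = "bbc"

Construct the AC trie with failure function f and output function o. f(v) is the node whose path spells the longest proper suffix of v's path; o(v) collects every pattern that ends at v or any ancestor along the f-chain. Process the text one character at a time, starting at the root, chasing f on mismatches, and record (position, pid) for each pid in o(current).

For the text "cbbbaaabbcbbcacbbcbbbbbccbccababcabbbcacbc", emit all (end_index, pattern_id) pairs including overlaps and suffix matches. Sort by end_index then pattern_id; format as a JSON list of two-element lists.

Build:
Trie nodes:
  n0 'ε': a→10 b→1 c→7
  n1 'b': b→2
  n2 'bb': b→22 c→3
  n3 'bbc': a→4  ←P7
  n4 'bbca': c→5
  n5 'bbcac': b→6
  n6 'bbcacb': ·  ←P0
  n7 'c': a→20 b→8
  n8 'cb': b→9
  n9 'cbb': ·  ←P1
  n10 'a': b→16 c→11
  n11 'ac': a→12 c→15
  n12 'aca': a→13
  n13 'acaa': b→14
  n14 'acaab': ·  ←P2
  n15 'acc': ·  ←P3
  n16 'ab': a→17
  n17 'aba': a→18
  n18 'abaa': a→19
  n19 'abaaa': ·  ←P4
  n20 'ca': b→21
  n21 'cab': ·  ←P5
  n22 'bbb': b→23
  n23 'bbbb': b→24
  n24 'bbbbb': c→25
  n25 'bbbbbc': ·  ←P6

BFS fail/out derivation:
  n1('b'): parent n0 fail=0; on 'b' 0 → fail=0;  out ∅∪∅=∅
  n7('c'): parent n0 fail=0; on 'c' 0 → fail=0;  out ∅∪∅=∅
  n10('a'): parent n0 fail=0; on 'a' 0 → fail=0;  out ∅∪∅=∅
  n2('bb'): parent n1 fail=0; on 'b' 0 → fail=1;  out ∅∪∅=∅
  n8('cb'): parent n7 fail=0; on 'b' 0 → fail=1;  out ∅∪∅=∅
  n11('ac'): parent n10 fail=0; on 'c' 0 → fail=7;  out ∅∪∅=∅
  n16('ab'): parent n10 fail=0; on 'b' 0 → fail=1;  out ∅∪∅=∅
  n20('ca'): parent n7 fail=0; on 'a' 0 → fail=10;  out ∅∪∅=∅
  n3('bbc'): parent n2 fail=1; on 'c' 1→0 → fail=7;  out {7}∪∅={7}
  n9('cbb'): parent n8 fail=1; on 'b' 1 → fail=2;  out {1}∪∅={1}
  n12('aca'): parent n11 fail=7; on 'a' 7 → fail=20;  out ∅∪∅=∅
  n15('acc'): parent n11 fail=7; on 'c' 7→0 → fail=7;  out {3}∪∅={3}
  n17('aba'): parent n16 fail=1; on 'a' 1→0 → fail=10;  out ∅∪∅=∅
  n21('cab'): parent n20 fail=10; on 'b' 10 → fail=16;  out {5}∪∅={5}
  n22('bbb'): parent n2 fail=1; on 'b' 1 → fail=2;  out ∅∪∅=∅
  n4('bbca'): parent n3 fail=7; on 'a' 7 → fail=20;  out ∅∪∅=∅
  n13('acaa'): parent n12 fail=20; on 'a' 20→10→0 → fail=10;  out ∅∪∅=∅
  n18('abaa'): parent n17 fail=10; on 'a' 10→0 → fail=10;  out ∅∪∅=∅
  n23('bbbb'): parent n22 fail=2; on 'b' 2 → fail=22;  out ∅∪∅=∅
  n5('bbcac'): parent n4 fail=20; on 'c' 20→10 → fail=11;  out ∅∪∅=∅
  n14('acaab'): parent n13 fail=10; on 'b' 10 → fail=16;  out {2}∪∅={2}
  n19('abaaa'): parent n18 fail=10; on 'a' 10→0 → fail=10;  out {4}∪∅={4}
  n24('bbbbb'): parent n23 fail=22; on 'b' 22 → fail=23;  out ∅∪∅=∅
  n6('bbcacb'): parent n5 fail=11; on 'b' 11→7 → fail=8;  out {0}∪∅={0}
  n25('bbbbbc'): parent n24 fail=23; on 'c' 23→22→2 → fail=3;  out {6}∪{7}={6,7}

Text stream:
[0] read 'c'  n0⇒n7
[1] read 'b'  n7⇒n8
[2] read 'b'  n8⇒n9  → match P1@[0:2]
[3] read 'b'  n9⇒n22 (fail-walked)
[4] read 'a'  n22⇒n10 (fail-walked)
[5] read 'a'  n10⇒n10 (fail-walked)
[6] read 'a'  n10⇒n10 (fail-walked)
[7] read 'b'  n10⇒n16
[8] read 'b'  n16⇒n2 (fail-walked)
[9] read 'c'  n2⇒n3  → match P7@[7:9]
[10] read 'b'  n3⇒n8 (fail-walked)
[11] read 'b'  n8⇒n9  → match P1@[9:11]
[12] read 'c'  n9⇒n3 (fail-walked)  → match P7@[10:12]
[13] read 'a'  n3⇒n4
[14] read 'c'  n4⇒n5
[15] read 'b'  n5⇒n6  → match P0@[10:15]
[16] read 'b'  n6⇒n9 (fail-walked)  → match P1@[14:16]
[17] read 'c'  n9⇒n3 (fail-walked)  → match P7@[15:17]
[18] read 'b'  n3⇒n8 (fail-walked)
[19] read 'b'  n8⇒n9  → match P1@[17:19]
[20] read 'b'  n9⇒n22 (fail-walked)
[21] read 'b'  n22⇒n23
[22] read 'b'  n23⇒n24
[23] read 'c'  n24⇒n25  → match P6@[18:23],P7@[21:23]
[24] read 'c'  n25⇒n7 (fail-walked)
[25] read 'b'  n7⇒n8
[26] read 'c'  n8⇒n7 (fail-walked)
[27] read 'c'  n7⇒n7 (fail-walked)
[28] read 'a'  n7⇒n20
[29] read 'b'  n20⇒n21  → match P5@[27:29]
[30] read 'a'  n21⇒n17 (fail-walked)
[31] read 'b'  n17⇒n16 (fail-walked)
[32] read 'c'  n16⇒n7 (fail-walked)
[33] read 'a'  n7⇒n20
[34] read 'b'  n20⇒n21  → match P5@[32:34]
[35] read 'b'  n21⇒n2 (fail-walked)
[36] read 'b'  n2⇒n22
[37] read 'c'  n22⇒n3 (fail-walked)  → match P7@[35:37]
[38] read 'a'  n3⇒n4
[39] read 'c'  n4⇒n5
[40] read 'b'  n5⇒n6  → match P0@[35:40]
[41] read 'c'  n6⇒n7 (fail-walked)

Matches: [[2,1],[9,7],[11,1],[12,7],[15,0],[16,1],[17,7],[19,1],[23,6],[23,7],[29,5],[34,5],[37,7],[40,0]]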